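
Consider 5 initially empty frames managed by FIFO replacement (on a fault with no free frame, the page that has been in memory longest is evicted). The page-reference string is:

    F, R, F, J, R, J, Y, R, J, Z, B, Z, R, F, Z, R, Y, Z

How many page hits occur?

10

F → fault, frames {F}
R → fault, frames {F,R}
F → hit
J → fault, frames {F,R,J}
R → hit
J → hit
Y → fault, frames {F,R,J,Y}
R → hit
J → hit
Z → fault, frames {F,R,J,Y,Z}
B → fault, evict F, frames {R,J,Y,Z,B}
Z → hit
R → hit
F → fault, evict R, frames {J,Y,Z,B,F}
Z → hit
R → fault, evict J, frames {Y,Z,B,F,R}
Y → hit
Z → hit
Hits: 10.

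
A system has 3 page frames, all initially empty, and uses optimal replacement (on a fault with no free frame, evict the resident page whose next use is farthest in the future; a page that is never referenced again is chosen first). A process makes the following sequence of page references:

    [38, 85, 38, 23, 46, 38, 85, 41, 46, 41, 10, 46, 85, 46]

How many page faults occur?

38: fault, frames (38)
85: fault, frames (38 85)
38: hit
23: fault, frames (38 85 23)
46: fault, evict 23, frames (38 85 46)
38: hit
85: hit
41: fault, evict 38, frames (85 46 41)
46: hit
41: hit
10: fault, evict 41, frames (85 46 10)
46: hit
85: hit
46: hit
Page faults: 6.

6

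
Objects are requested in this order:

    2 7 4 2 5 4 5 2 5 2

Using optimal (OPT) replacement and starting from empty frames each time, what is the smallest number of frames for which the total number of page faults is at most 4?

f=1: 10 faults
f=2: 5 faults
f=3: 4 faults
f=4: 4 faults
Smallest f with faults ≤ 4 is 3.

3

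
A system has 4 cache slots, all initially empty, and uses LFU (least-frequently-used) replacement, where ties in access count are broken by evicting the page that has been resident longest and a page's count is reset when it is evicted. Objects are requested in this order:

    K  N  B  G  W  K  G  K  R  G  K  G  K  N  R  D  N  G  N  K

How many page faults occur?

K -> miss, frames [K]
N -> miss, frames [K, N]
B -> miss, frames [K, N, B]
G -> miss, frames [K, N, B, G]
W -> miss, evict K, frames [N, B, G, W]
K -> miss, evict N, frames [B, G, W, K]
G -> hit
K -> hit
R -> miss, evict B, frames [G, W, K, R]
G -> hit
K -> hit
G -> hit
K -> hit
N -> miss, evict W, frames [G, K, R, N]
R -> hit
D -> miss, evict N, frames [G, K, R, D]
N -> miss, evict D, frames [G, K, R, N]
G -> hit
N -> hit
K -> hit
Page faults: 10.

10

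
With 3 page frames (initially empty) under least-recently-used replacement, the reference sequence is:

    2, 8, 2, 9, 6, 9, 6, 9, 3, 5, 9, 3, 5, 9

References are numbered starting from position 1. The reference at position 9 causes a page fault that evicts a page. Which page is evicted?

2

pos 1: 2 → miss, frames {2}
pos 2: 8 → miss, frames {2,8}
pos 3: 2 → hit
pos 4: 9 → miss, frames {8,2,9}
pos 5: 6 → miss, evict 8, frames {2,9,6}
pos 6: 9 → hit
pos 7: 6 → hit
pos 8: 9 → hit
pos 9: 3 → miss, evict 2, frames {6,9,3}
At position 9, page 2 is evicted.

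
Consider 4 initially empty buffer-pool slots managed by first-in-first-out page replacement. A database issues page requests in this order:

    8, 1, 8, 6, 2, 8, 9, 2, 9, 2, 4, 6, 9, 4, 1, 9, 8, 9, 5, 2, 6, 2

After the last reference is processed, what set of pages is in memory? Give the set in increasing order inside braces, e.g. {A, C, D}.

{2, 5, 6, 8}

8 → fault, frames (8)
1 → fault, frames (8 1)
8 → hit
6 → fault, frames (8 1 6)
2 → fault, frames (8 1 6 2)
8 → hit
9 → fault, evict 8, frames (1 6 2 9)
2 → hit
9 → hit
2 → hit
4 → fault, evict 1, frames (6 2 9 4)
6 → hit
9 → hit
4 → hit
1 → fault, evict 6, frames (2 9 4 1)
9 → hit
8 → fault, evict 2, frames (9 4 1 8)
9 → hit
5 → fault, evict 9, frames (4 1 8 5)
2 → fault, evict 4, frames (1 8 5 2)
6 → fault, evict 1, frames (8 5 2 6)
2 → hit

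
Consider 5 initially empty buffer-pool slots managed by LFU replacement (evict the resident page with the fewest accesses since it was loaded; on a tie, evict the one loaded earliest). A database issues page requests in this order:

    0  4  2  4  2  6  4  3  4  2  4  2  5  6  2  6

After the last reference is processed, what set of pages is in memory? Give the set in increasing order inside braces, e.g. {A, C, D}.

0 → miss, frames [0]
4 → miss, frames [0, 4]
2 → miss, frames [0, 4, 2]
4 → hit
2 → hit
6 → miss, frames [0, 4, 2, 6]
4 → hit
3 → miss, frames [0, 4, 2, 6, 3]
4 → hit
2 → hit
4 → hit
2 → hit
5 → miss, evict 0, frames [4, 2, 6, 3, 5]
6 → hit
2 → hit
6 → hit

{2, 3, 4, 5, 6}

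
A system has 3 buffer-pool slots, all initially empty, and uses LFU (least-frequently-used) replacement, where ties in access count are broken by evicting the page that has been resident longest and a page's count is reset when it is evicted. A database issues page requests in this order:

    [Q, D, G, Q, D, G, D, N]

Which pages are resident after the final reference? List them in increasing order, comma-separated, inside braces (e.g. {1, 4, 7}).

Q: fault, frames {Q}
D: fault, frames {Q,D}
G: fault, frames {Q,D,G}
Q: hit
D: hit
G: hit
D: hit
N: fault, evict Q, frames {D,G,N}

{D, G, N}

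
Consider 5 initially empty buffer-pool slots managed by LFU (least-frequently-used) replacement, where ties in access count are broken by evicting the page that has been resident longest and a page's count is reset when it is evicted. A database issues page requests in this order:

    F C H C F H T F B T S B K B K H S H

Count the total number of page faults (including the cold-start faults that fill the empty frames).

F: fault, frames [F]
C: fault, frames [F, C]
H: fault, frames [F, C, H]
C: hit
F: hit
H: hit
T: fault, frames [F, C, H, T]
F: hit
B: fault, frames [F, C, H, T, B]
T: hit
S: fault, evict B, frames [F, C, H, T, S]
B: fault, evict S, frames [F, C, H, T, B]
K: fault, evict B, frames [F, C, H, T, K]
B: fault, evict K, frames [F, C, H, T, B]
K: fault, evict B, frames [F, C, H, T, K]
H: hit
S: fault, evict K, frames [F, C, H, T, S]
H: hit
Page faults: 11.

11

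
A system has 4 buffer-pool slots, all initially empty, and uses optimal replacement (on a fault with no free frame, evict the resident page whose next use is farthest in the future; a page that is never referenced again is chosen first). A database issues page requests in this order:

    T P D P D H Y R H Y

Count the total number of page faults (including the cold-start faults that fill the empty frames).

T → miss, frames [T]
P → miss, frames [T, P]
D → miss, frames [T, P, D]
P → hit
D → hit
H → miss, frames [T, P, D, H]
Y → miss, evict D, frames [T, P, H, Y]
R → miss, evict P, frames [T, H, Y, R]
H → hit
Y → hit
Page faults: 6.

6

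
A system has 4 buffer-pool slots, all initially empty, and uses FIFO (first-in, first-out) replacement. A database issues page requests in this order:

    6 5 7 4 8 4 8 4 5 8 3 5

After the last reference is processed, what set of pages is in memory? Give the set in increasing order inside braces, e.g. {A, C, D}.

{3, 4, 5, 8}

6 -> fault, frames {6}
5 -> fault, frames {6,5}
7 -> fault, frames {6,5,7}
4 -> fault, frames {6,5,7,4}
8 -> fault, evict 6, frames {5,7,4,8}
4 -> hit
8 -> hit
4 -> hit
5 -> hit
8 -> hit
3 -> fault, evict 5, frames {7,4,8,3}
5 -> fault, evict 7, frames {4,8,3,5}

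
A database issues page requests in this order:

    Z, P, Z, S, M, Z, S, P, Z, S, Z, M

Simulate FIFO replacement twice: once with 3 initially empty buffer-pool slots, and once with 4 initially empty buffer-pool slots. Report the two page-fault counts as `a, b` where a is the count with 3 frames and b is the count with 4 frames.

3 frames: F F . F F F . F . F . F → 8 faults.
4 frames: F F . F F . . . . . . . → 4 faults.
4 < 8: adding a frame reduced faults, as is typical.

8, 4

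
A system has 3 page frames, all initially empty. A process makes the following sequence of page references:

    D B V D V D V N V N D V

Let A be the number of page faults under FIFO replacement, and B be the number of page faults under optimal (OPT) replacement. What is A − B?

Under FIFO: F F F . . . . F . . F . → 5 faults.
Under OPT: F F F . . . . F . . . . → 4 faults.
A − B = 5 − 4 = 1.

1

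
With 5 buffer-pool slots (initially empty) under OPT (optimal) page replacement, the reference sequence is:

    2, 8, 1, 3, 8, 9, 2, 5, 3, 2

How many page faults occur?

2: miss, frames {2}
8: miss, frames {2,8}
1: miss, frames {2,8,1}
3: miss, frames {2,8,1,3}
8: hit
9: miss, frames {2,8,1,3,9}
2: hit
5: miss, evict 9, frames {2,8,1,3,5}
3: hit
2: hit
Page faults: 6.

6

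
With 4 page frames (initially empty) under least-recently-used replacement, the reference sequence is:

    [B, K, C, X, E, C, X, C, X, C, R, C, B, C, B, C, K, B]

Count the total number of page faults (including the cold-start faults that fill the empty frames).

8

B -> fault, frames {B}
K -> fault, frames {B,K}
C -> fault, frames {B,K,C}
X -> fault, frames {B,K,C,X}
E -> fault, evict B, frames {K,C,X,E}
C -> hit
X -> hit
C -> hit
X -> hit
C -> hit
R -> fault, evict K, frames {E,X,C,R}
C -> hit
B -> fault, evict E, frames {X,R,C,B}
C -> hit
B -> hit
C -> hit
K -> fault, evict X, frames {R,B,C,K}
B -> hit
Page faults: 8.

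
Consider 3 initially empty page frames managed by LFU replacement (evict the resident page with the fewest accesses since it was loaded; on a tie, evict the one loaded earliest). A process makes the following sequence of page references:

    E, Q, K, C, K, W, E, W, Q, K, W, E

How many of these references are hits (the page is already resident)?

E → miss, frames (E)
Q → miss, frames (E Q)
K → miss, frames (E Q K)
C → miss, evict E, frames (Q K C)
K → hit
W → miss, evict Q, frames (K C W)
E → miss, evict C, frames (K W E)
W → hit
Q → miss, evict E, frames (K W Q)
K → hit
W → hit
E → miss, evict Q, frames (K W E)
Hits: 4.

4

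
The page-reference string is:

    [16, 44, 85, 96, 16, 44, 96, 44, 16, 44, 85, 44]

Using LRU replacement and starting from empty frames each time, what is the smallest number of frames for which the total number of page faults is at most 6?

4

f=1: 12 faults
f=2: 9 faults
f=3: 7 faults
f=4: 4 faults
Smallest f with faults ≤ 6 is 4.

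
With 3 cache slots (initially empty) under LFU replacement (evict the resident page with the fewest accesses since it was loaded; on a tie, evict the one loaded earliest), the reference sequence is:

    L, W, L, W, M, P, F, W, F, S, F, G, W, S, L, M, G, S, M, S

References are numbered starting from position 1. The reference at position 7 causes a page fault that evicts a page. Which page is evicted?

pos 1: L → miss, frames {L}
pos 2: W → miss, frames {L,W}
pos 3: L → hit
pos 4: W → hit
pos 5: M → miss, frames {L,W,M}
pos 6: P → miss, evict M, frames {L,W,P}
pos 7: F → miss, evict P, frames {L,W,F}
At position 7, page P is evicted.

P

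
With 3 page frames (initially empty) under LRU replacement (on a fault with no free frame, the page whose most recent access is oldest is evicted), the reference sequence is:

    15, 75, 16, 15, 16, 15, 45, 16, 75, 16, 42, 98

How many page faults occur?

15 -> fault, frames (15)
75 -> fault, frames (15 75)
16 -> fault, frames (15 75 16)
15 -> hit
16 -> hit
15 -> hit
45 -> fault, evict 75, frames (16 15 45)
16 -> hit
75 -> fault, evict 15, frames (45 16 75)
16 -> hit
42 -> fault, evict 45, frames (75 16 42)
98 -> fault, evict 75, frames (16 42 98)
Page faults: 7.

7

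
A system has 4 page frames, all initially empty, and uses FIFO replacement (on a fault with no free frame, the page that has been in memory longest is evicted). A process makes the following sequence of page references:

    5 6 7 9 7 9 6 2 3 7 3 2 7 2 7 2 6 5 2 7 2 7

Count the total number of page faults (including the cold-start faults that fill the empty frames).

10

5 -> miss, frames {5}
6 -> miss, frames {5,6}
7 -> miss, frames {5,6,7}
9 -> miss, frames {5,6,7,9}
7 -> hit
9 -> hit
6 -> hit
2 -> miss, evict 5, frames {6,7,9,2}
3 -> miss, evict 6, frames {7,9,2,3}
7 -> hit
3 -> hit
2 -> hit
7 -> hit
2 -> hit
7 -> hit
2 -> hit
6 -> miss, evict 7, frames {9,2,3,6}
5 -> miss, evict 9, frames {2,3,6,5}
2 -> hit
7 -> miss, evict 2, frames {3,6,5,7}
2 -> miss, evict 3, frames {6,5,7,2}
7 -> hit
Page faults: 10.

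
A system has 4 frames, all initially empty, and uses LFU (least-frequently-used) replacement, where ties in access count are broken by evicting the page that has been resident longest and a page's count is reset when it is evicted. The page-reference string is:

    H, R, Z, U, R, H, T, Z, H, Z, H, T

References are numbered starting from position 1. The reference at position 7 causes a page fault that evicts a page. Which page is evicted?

Z

pos 1: H → miss, frames {H}
pos 2: R → miss, frames {H,R}
pos 3: Z → miss, frames {H,R,Z}
pos 4: U → miss, frames {H,R,Z,U}
pos 5: R → hit
pos 6: H → hit
pos 7: T → miss, evict Z, frames {H,R,U,T}
At position 7, page Z is evicted.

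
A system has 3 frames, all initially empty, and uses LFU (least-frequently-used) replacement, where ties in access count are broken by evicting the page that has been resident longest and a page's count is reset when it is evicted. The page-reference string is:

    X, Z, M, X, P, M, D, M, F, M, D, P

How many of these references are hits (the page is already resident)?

X: fault, frames [X]
Z: fault, frames [X, Z]
M: fault, frames [X, Z, M]
X: hit
P: fault, evict Z, frames [X, M, P]
M: hit
D: fault, evict P, frames [X, M, D]
M: hit
F: fault, evict D, frames [X, M, F]
M: hit
D: fault, evict F, frames [X, M, D]
P: fault, evict D, frames [X, M, P]
Hits: 4.

4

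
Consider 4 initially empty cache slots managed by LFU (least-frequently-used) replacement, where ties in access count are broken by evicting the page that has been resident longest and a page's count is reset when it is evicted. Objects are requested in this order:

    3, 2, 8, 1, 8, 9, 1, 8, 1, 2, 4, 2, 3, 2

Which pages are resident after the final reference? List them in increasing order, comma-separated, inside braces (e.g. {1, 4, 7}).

3: fault, frames (3)
2: fault, frames (3 2)
8: fault, frames (3 2 8)
1: fault, frames (3 2 8 1)
8: hit
9: fault, evict 3, frames (2 8 1 9)
1: hit
8: hit
1: hit
2: hit
4: fault, evict 9, frames (2 8 1 4)
2: hit
3: fault, evict 4, frames (2 8 1 3)
2: hit

{1, 2, 3, 8}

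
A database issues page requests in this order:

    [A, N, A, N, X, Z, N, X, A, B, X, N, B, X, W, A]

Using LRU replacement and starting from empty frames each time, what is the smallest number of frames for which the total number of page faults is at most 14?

f=1: 16 faults
f=2: 14 faults
f=3: 9 faults
f=4: 7 faults
f=5: 6 faults
f=6: 6 faults
Smallest f with faults ≤ 14 is 2.

2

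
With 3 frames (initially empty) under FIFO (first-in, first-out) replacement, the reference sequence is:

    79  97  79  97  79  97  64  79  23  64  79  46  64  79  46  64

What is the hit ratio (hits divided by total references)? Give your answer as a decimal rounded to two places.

0.56

79 → fault, frames [79]
97 → fault, frames [79, 97]
79 → hit
97 → hit
79 → hit
97 → hit
64 → fault, frames [79, 97, 64]
79 → hit
23 → fault, evict 79, frames [97, 64, 23]
64 → hit
79 → fault, evict 97, frames [64, 23, 79]
46 → fault, evict 64, frames [23, 79, 46]
64 → fault, evict 23, frames [79, 46, 64]
79 → hit
46 → hit
64 → hit
Hits: 9 of 16 references → 9/16 = 0.5625.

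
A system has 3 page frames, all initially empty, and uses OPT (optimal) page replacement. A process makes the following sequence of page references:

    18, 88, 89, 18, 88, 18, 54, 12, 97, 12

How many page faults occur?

6

18 → miss, frames {18}
88 → miss, frames {18,88}
89 → miss, frames {18,88,89}
18 → hit
88 → hit
18 → hit
54 → miss, evict 89, frames {18,88,54}
12 → miss, evict 54, frames {18,88,12}
97 → miss, evict 88, frames {18,12,97}
12 → hit
Page faults: 6.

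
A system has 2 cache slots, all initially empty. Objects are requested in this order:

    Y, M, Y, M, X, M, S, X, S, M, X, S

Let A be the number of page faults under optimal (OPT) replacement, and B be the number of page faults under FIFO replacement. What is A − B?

-1

Under OPT: F F . . F . F . . F . F → 6 faults.
Under FIFO: F F . . F . F . . F F F → 7 faults.
A − B = 6 − 7 = -1.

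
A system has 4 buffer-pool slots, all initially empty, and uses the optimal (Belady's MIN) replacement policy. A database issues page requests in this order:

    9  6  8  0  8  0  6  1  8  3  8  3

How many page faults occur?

6

9 → fault, frames {9}
6 → fault, frames {9,6}
8 → fault, frames {9,6,8}
0 → fault, frames {9,6,8,0}
8 → hit
0 → hit
6 → hit
1 → fault, evict 0, frames {9,6,8,1}
8 → hit
3 → fault, evict 1, frames {9,6,8,3}
8 → hit
3 → hit
Page faults: 6.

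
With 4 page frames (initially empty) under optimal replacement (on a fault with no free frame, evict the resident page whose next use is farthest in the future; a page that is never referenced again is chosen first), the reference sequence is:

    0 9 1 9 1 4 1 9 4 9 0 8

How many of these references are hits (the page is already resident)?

7

0 -> fault, frames (0)
9 -> fault, frames (0 9)
1 -> fault, frames (0 9 1)
9 -> hit
1 -> hit
4 -> fault, frames (0 9 1 4)
1 -> hit
9 -> hit
4 -> hit
9 -> hit
0 -> hit
8 -> fault, evict 4, frames (0 9 1 8)
Hits: 7.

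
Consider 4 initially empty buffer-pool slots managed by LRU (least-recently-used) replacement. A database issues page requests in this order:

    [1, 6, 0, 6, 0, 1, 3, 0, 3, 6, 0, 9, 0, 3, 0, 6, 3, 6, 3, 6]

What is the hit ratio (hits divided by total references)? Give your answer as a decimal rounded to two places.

0.75

1 → fault, frames {1}
6 → fault, frames {1,6}
0 → fault, frames {1,6,0}
6 → hit
0 → hit
1 → hit
3 → fault, frames {6,0,1,3}
0 → hit
3 → hit
6 → hit
0 → hit
9 → fault, evict 1, frames {3,6,0,9}
0 → hit
3 → hit
0 → hit
6 → hit
3 → hit
6 → hit
3 → hit
6 → hit
Hits: 15 of 20 references → 15/20 = 0.7500.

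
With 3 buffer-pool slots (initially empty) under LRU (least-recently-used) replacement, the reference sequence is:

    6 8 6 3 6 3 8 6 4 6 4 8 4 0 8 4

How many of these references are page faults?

6: fault, frames (6)
8: fault, frames (6 8)
6: hit
3: fault, frames (8 6 3)
6: hit
3: hit
8: hit
6: hit
4: fault, evict 3, frames (8 6 4)
6: hit
4: hit
8: hit
4: hit
0: fault, evict 6, frames (8 4 0)
8: hit
4: hit
Page faults: 5.

5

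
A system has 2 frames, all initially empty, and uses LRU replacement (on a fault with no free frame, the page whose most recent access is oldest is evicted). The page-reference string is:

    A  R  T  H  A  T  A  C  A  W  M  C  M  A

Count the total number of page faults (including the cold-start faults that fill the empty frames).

11

A: miss, frames [A]
R: miss, frames [A, R]
T: miss, evict A, frames [R, T]
H: miss, evict R, frames [T, H]
A: miss, evict T, frames [H, A]
T: miss, evict H, frames [A, T]
A: hit
C: miss, evict T, frames [A, C]
A: hit
W: miss, evict C, frames [A, W]
M: miss, evict A, frames [W, M]
C: miss, evict W, frames [M, C]
M: hit
A: miss, evict C, frames [M, A]
Page faults: 11.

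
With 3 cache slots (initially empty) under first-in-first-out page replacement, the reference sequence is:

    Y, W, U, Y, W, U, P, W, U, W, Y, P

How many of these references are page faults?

Y → fault, frames {Y}
W → fault, frames {Y,W}
U → fault, frames {Y,W,U}
Y → hit
W → hit
U → hit
P → fault, evict Y, frames {W,U,P}
W → hit
U → hit
W → hit
Y → fault, evict W, frames {U,P,Y}
P → hit
Page faults: 5.

5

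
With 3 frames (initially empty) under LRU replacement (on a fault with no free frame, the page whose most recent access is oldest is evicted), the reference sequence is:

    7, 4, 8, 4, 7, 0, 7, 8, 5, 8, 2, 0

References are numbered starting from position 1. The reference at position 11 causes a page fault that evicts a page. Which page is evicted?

pos 1: 7 → miss, frames [7]
pos 2: 4 → miss, frames [7, 4]
pos 3: 8 → miss, frames [7, 4, 8]
pos 4: 4 → hit
pos 5: 7 → hit
pos 6: 0 → miss, evict 8, frames [4, 7, 0]
pos 7: 7 → hit
pos 8: 8 → miss, evict 4, frames [0, 7, 8]
pos 9: 5 → miss, evict 0, frames [7, 8, 5]
pos 10: 8 → hit
pos 11: 2 → miss, evict 7, frames [5, 8, 2]
At position 11, page 7 is evicted.

7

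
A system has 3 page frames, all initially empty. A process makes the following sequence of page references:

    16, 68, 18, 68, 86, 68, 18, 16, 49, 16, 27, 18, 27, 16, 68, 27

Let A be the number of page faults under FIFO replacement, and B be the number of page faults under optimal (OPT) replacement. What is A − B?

Under FIFO: F F F . F . . F F . F F . F F F → 11 faults.
Under OPT: F F F . F . . F F . F . . . F . → 8 faults.
A − B = 11 − 8 = 3.

3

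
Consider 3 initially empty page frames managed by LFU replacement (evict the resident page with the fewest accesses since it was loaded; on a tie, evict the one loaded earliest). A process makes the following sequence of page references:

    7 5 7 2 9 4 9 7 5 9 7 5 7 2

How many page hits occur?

7: fault, frames (7)
5: fault, frames (7 5)
7: hit
2: fault, frames (7 5 2)
9: fault, evict 5, frames (7 2 9)
4: fault, evict 2, frames (7 9 4)
9: hit
7: hit
5: fault, evict 4, frames (7 9 5)
9: hit
7: hit
5: hit
7: hit
2: fault, evict 5, frames (7 9 2)
Hits: 7.

7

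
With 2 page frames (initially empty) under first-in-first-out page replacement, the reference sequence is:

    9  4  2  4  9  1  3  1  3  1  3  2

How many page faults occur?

7

9 → fault, frames [9]
4 → fault, frames [9, 4]
2 → fault, evict 9, frames [4, 2]
4 → hit
9 → fault, evict 4, frames [2, 9]
1 → fault, evict 2, frames [9, 1]
3 → fault, evict 9, frames [1, 3]
1 → hit
3 → hit
1 → hit
3 → hit
2 → fault, evict 1, frames [3, 2]
Page faults: 7.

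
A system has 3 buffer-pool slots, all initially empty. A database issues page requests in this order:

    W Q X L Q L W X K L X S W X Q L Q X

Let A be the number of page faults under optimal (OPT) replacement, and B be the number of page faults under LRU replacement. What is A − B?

Under OPT: F F F F . . . F F . . F F . F . . . → 9 faults.
Under LRU: F F F F . . F F F F . F F . F F . . → 12 faults.
A − B = 9 − 12 = -3.

-3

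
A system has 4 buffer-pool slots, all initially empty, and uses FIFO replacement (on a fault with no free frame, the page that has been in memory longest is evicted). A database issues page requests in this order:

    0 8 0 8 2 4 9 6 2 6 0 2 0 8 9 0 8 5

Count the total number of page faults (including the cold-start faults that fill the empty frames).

11

0 -> miss, frames (0)
8 -> miss, frames (0 8)
0 -> hit
8 -> hit
2 -> miss, frames (0 8 2)
4 -> miss, frames (0 8 2 4)
9 -> miss, evict 0, frames (8 2 4 9)
6 -> miss, evict 8, frames (2 4 9 6)
2 -> hit
6 -> hit
0 -> miss, evict 2, frames (4 9 6 0)
2 -> miss, evict 4, frames (9 6 0 2)
0 -> hit
8 -> miss, evict 9, frames (6 0 2 8)
9 -> miss, evict 6, frames (0 2 8 9)
0 -> hit
8 -> hit
5 -> miss, evict 0, frames (2 8 9 5)
Page faults: 11.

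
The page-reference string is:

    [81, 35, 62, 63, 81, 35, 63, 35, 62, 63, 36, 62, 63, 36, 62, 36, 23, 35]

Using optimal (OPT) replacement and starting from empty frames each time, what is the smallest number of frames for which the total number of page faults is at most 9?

f=1: 18 faults
f=2: 11 faults
f=3: 8 faults
f=4: 6 faults
f=5: 6 faults
f=6: 6 faults
Smallest f with faults ≤ 9 is 3.

3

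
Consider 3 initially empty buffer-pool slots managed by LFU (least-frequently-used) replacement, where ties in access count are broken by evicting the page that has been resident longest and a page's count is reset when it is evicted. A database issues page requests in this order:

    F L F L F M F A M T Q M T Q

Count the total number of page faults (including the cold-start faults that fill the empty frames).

F: fault, frames {F}
L: fault, frames {F,L}
F: hit
L: hit
F: hit
M: fault, frames {F,L,M}
F: hit
A: fault, evict M, frames {F,L,A}
M: fault, evict A, frames {F,L,M}
T: fault, evict M, frames {F,L,T}
Q: fault, evict T, frames {F,L,Q}
M: fault, evict Q, frames {F,L,M}
T: fault, evict M, frames {F,L,T}
Q: fault, evict T, frames {F,L,Q}
Page faults: 10.

10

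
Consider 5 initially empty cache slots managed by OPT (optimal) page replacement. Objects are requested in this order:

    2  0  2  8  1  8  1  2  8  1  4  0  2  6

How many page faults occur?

6

2: fault, frames [2]
0: fault, frames [2, 0]
2: hit
8: fault, frames [2, 0, 8]
1: fault, frames [2, 0, 8, 1]
8: hit
1: hit
2: hit
8: hit
1: hit
4: fault, frames [2, 0, 8, 1, 4]
0: hit
2: hit
6: fault, evict 4, frames [2, 0, 8, 1, 6]
Page faults: 6.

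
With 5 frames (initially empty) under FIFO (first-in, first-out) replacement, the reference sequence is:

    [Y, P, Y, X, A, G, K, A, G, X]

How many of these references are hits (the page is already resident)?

4

Y -> fault, frames (Y)
P -> fault, frames (Y P)
Y -> hit
X -> fault, frames (Y P X)
A -> fault, frames (Y P X A)
G -> fault, frames (Y P X A G)
K -> fault, evict Y, frames (P X A G K)
A -> hit
G -> hit
X -> hit
Hits: 4.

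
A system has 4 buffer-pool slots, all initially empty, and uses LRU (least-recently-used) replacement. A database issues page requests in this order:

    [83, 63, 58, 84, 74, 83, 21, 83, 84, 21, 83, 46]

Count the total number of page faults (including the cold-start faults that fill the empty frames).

83: miss, frames (83)
63: miss, frames (83 63)
58: miss, frames (83 63 58)
84: miss, frames (83 63 58 84)
74: miss, evict 83, frames (63 58 84 74)
83: miss, evict 63, frames (58 84 74 83)
21: miss, evict 58, frames (84 74 83 21)
83: hit
84: hit
21: hit
83: hit
46: miss, evict 74, frames (84 21 83 46)
Page faults: 8.

8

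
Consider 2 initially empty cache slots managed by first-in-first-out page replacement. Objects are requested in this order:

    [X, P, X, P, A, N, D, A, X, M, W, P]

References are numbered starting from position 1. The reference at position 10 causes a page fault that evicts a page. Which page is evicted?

pos 1: X: miss, frames {X}
pos 2: P: miss, frames {X,P}
pos 3: X: hit
pos 4: P: hit
pos 5: A: miss, evict X, frames {P,A}
pos 6: N: miss, evict P, frames {A,N}
pos 7: D: miss, evict A, frames {N,D}
pos 8: A: miss, evict N, frames {D,A}
pos 9: X: miss, evict D, frames {A,X}
pos 10: M: miss, evict A, frames {X,M}
At position 10, page A is evicted.

A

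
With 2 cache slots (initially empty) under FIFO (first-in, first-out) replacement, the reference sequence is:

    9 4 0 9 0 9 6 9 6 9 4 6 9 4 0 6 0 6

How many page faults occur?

9

9 -> miss, frames [9]
4 -> miss, frames [9, 4]
0 -> miss, evict 9, frames [4, 0]
9 -> miss, evict 4, frames [0, 9]
0 -> hit
9 -> hit
6 -> miss, evict 0, frames [9, 6]
9 -> hit
6 -> hit
9 -> hit
4 -> miss, evict 9, frames [6, 4]
6 -> hit
9 -> miss, evict 6, frames [4, 9]
4 -> hit
0 -> miss, evict 4, frames [9, 0]
6 -> miss, evict 9, frames [0, 6]
0 -> hit
6 -> hit
Page faults: 9.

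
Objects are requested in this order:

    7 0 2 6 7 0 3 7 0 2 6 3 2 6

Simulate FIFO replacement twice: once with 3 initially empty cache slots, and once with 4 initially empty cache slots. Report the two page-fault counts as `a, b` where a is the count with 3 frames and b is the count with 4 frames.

9, 10

3 frames: F F F F F F F . . F F . . . → 9 faults.
4 frames: F F F F . . F F F F F F . . → 10 faults.
10 > 9: adding a frame increased faults — Belady's anomaly.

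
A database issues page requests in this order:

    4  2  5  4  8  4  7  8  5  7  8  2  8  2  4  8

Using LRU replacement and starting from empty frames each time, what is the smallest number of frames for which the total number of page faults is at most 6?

f=1: 16 faults
f=2: 13 faults
f=3: 8 faults
f=4: 7 faults
f=5: 5 faults
Smallest f with faults ≤ 6 is 5.

5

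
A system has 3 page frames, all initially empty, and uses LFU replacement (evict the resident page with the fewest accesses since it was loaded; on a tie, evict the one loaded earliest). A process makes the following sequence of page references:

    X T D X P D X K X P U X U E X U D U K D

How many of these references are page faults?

X: fault, frames {X}
T: fault, frames {X,T}
D: fault, frames {X,T,D}
X: hit
P: fault, evict T, frames {X,D,P}
D: hit
X: hit
K: fault, evict P, frames {X,D,K}
X: hit
P: fault, evict K, frames {X,D,P}
U: fault, evict P, frames {X,D,U}
X: hit
U: hit
E: fault, evict D, frames {X,U,E}
X: hit
U: hit
D: fault, evict E, frames {X,U,D}
U: hit
K: fault, evict D, frames {X,U,K}
D: fault, evict K, frames {X,U,D}
Page faults: 11.

11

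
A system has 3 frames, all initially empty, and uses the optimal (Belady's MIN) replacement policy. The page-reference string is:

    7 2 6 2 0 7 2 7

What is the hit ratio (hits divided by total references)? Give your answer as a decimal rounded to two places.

7: fault, frames [7]
2: fault, frames [7, 2]
6: fault, frames [7, 2, 6]
2: hit
0: fault, evict 6, frames [7, 2, 0]
7: hit
2: hit
7: hit
Hits: 4 of 8 references → 4/8 = 0.5000.

0.50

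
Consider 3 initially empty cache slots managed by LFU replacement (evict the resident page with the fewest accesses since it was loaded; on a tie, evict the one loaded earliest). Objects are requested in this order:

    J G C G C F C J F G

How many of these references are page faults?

J → miss, frames [J]
G → miss, frames [J, G]
C → miss, frames [J, G, C]
G → hit
C → hit
F → miss, evict J, frames [G, C, F]
C → hit
J → miss, evict F, frames [G, C, J]
F → miss, evict J, frames [G, C, F]
G → hit
Page faults: 6.

6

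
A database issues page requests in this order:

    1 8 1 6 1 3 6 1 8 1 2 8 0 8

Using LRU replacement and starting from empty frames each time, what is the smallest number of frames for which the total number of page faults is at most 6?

f=1: 14 faults
f=2: 10 faults
f=3: 7 faults
f=4: 6 faults
f=5: 6 faults
f=6: 6 faults
Smallest f with faults ≤ 6 is 4.

4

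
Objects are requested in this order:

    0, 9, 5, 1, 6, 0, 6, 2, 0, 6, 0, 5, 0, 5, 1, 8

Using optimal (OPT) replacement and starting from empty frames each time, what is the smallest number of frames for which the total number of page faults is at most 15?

f=1: 16 faults
f=2: 10 faults
f=3: 9 faults
f=4: 8 faults
f=5: 7 faults
f=6: 7 faults
f=7: 7 faults
Smallest f with faults ≤ 15 is 2.

2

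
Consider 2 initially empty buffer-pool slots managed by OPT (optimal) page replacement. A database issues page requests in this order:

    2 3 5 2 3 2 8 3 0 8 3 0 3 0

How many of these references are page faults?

7

2 → fault, frames {2}
3 → fault, frames {2,3}
5 → fault, evict 3, frames {2,5}
2 → hit
3 → fault, evict 5, frames {2,3}
2 → hit
8 → fault, evict 2, frames {3,8}
3 → hit
0 → fault, evict 3, frames {8,0}
8 → hit
3 → fault, evict 8, frames {0,3}
0 → hit
3 → hit
0 → hit
Page faults: 7.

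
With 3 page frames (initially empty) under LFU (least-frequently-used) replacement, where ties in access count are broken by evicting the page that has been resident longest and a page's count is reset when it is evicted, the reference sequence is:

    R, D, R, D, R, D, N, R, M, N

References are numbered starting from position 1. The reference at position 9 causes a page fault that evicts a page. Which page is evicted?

N

pos 1: R → fault, frames (R)
pos 2: D → fault, frames (R D)
pos 3: R → hit
pos 4: D → hit
pos 5: R → hit
pos 6: D → hit
pos 7: N → fault, frames (R D N)
pos 8: R → hit
pos 9: M → fault, evict N, frames (R D M)
At position 9, page N is evicted.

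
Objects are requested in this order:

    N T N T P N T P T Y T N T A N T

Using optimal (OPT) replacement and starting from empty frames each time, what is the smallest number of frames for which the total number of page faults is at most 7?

3

f=1: 16 faults
f=2: 8 faults
f=3: 5 faults
f=4: 5 faults
f=5: 5 faults
Smallest f with faults ≤ 7 is 3.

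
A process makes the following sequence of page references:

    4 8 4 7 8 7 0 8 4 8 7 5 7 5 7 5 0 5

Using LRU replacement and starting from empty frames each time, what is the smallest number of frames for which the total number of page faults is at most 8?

f=1: 18 faults
f=2: 10 faults
f=3: 8 faults
f=4: 6 faults
f=5: 5 faults
Smallest f with faults ≤ 8 is 3.

3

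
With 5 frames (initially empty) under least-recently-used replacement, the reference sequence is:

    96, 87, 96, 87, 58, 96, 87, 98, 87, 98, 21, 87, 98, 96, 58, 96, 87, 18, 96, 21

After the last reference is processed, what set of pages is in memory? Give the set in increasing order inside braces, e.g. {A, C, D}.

{18, 21, 58, 87, 96}

96: miss, frames (96)
87: miss, frames (96 87)
96: hit
87: hit
58: miss, frames (96 87 58)
96: hit
87: hit
98: miss, frames (58 96 87 98)
87: hit
98: hit
21: miss, frames (58 96 87 98 21)
87: hit
98: hit
96: hit
58: hit
96: hit
87: hit
18: miss, evict 21, frames (98 58 96 87 18)
96: hit
21: miss, evict 98, frames (58 87 18 96 21)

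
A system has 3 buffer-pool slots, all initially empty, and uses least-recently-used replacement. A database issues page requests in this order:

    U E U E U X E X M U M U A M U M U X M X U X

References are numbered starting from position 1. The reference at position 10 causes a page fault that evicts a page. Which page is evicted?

pos 1: U -> fault, frames {U}
pos 2: E -> fault, frames {U,E}
pos 3: U -> hit
pos 4: E -> hit
pos 5: U -> hit
pos 6: X -> fault, frames {E,U,X}
pos 7: E -> hit
pos 8: X -> hit
pos 9: M -> fault, evict U, frames {E,X,M}
pos 10: U -> fault, evict E, frames {X,M,U}
At position 10, page E is evicted.

E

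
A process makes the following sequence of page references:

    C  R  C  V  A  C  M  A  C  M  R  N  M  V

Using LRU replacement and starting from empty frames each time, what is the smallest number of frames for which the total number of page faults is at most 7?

5

f=1: 14 faults
f=2: 13 faults
f=3: 8 faults
f=4: 8 faults
f=5: 7 faults
f=6: 6 faults
Smallest f with faults ≤ 7 is 5.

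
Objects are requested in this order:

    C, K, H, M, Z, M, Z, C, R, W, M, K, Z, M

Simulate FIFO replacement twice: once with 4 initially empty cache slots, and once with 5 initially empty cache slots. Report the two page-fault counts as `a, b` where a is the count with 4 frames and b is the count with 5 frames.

4 frames: F F F F F . . F F F F F F . → 11 faults.
5 frames: F F F F F . . . F F . F . . → 8 faults.
8 < 11: adding a frame reduced faults, as is typical.

11, 8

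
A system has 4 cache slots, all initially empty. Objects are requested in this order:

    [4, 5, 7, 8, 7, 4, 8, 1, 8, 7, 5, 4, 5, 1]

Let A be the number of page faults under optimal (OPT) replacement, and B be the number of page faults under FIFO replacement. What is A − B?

Under OPT: F F F F . . . F . . . F . . → 6 faults.
Under FIFO: F F F F . . . F . . . F F . → 7 faults.
A − B = 6 − 7 = -1.

-1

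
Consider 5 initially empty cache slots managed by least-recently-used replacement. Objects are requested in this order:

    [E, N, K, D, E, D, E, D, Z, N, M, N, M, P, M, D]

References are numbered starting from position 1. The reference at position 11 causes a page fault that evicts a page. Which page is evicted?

pos 1: E → fault, frames [E]
pos 2: N → fault, frames [E, N]
pos 3: K → fault, frames [E, N, K]
pos 4: D → fault, frames [E, N, K, D]
pos 5: E → hit
pos 6: D → hit
pos 7: E → hit
pos 8: D → hit
pos 9: Z → fault, frames [N, K, E, D, Z]
pos 10: N → hit
pos 11: M → fault, evict K, frames [E, D, Z, N, M]
At position 11, page K is evicted.

K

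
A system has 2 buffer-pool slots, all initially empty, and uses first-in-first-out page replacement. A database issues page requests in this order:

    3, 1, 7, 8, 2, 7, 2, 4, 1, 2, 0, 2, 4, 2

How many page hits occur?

2

3 -> miss, frames [3]
1 -> miss, frames [3, 1]
7 -> miss, evict 3, frames [1, 7]
8 -> miss, evict 1, frames [7, 8]
2 -> miss, evict 7, frames [8, 2]
7 -> miss, evict 8, frames [2, 7]
2 -> hit
4 -> miss, evict 2, frames [7, 4]
1 -> miss, evict 7, frames [4, 1]
2 -> miss, evict 4, frames [1, 2]
0 -> miss, evict 1, frames [2, 0]
2 -> hit
4 -> miss, evict 2, frames [0, 4]
2 -> miss, evict 0, frames [4, 2]
Hits: 2.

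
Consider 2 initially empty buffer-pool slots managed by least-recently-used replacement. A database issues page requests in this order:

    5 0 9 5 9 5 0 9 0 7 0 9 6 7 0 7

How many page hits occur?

5 → fault, frames [5]
0 → fault, frames [5, 0]
9 → fault, evict 5, frames [0, 9]
5 → fault, evict 0, frames [9, 5]
9 → hit
5 → hit
0 → fault, evict 9, frames [5, 0]
9 → fault, evict 5, frames [0, 9]
0 → hit
7 → fault, evict 9, frames [0, 7]
0 → hit
9 → fault, evict 7, frames [0, 9]
6 → fault, evict 0, frames [9, 6]
7 → fault, evict 9, frames [6, 7]
0 → fault, evict 6, frames [7, 0]
7 → hit
Hits: 5.

5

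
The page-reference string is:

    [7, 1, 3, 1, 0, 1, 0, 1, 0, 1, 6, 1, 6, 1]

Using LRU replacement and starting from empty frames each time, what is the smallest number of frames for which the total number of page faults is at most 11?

2

f=1: 14 faults
f=2: 5 faults
f=3: 5 faults
f=4: 5 faults
f=5: 5 faults
Smallest f with faults ≤ 11 is 2.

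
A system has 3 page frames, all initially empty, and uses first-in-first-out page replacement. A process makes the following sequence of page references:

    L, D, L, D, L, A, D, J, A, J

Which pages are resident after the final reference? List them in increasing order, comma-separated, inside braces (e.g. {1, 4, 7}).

L → miss, frames [L]
D → miss, frames [L, D]
L → hit
D → hit
L → hit
A → miss, frames [L, D, A]
D → hit
J → miss, evict L, frames [D, A, J]
A → hit
J → hit

{A, D, J}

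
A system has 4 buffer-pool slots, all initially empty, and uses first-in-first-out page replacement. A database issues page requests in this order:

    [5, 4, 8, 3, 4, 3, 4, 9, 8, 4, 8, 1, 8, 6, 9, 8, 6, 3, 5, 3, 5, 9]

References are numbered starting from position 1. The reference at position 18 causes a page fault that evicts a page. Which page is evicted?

pos 1: 5: miss, frames [5]
pos 2: 4: miss, frames [5, 4]
pos 3: 8: miss, frames [5, 4, 8]
pos 4: 3: miss, frames [5, 4, 8, 3]
pos 5: 4: hit
pos 6: 3: hit
pos 7: 4: hit
pos 8: 9: miss, evict 5, frames [4, 8, 3, 9]
pos 9: 8: hit
pos 10: 4: hit
pos 11: 8: hit
pos 12: 1: miss, evict 4, frames [8, 3, 9, 1]
pos 13: 8: hit
pos 14: 6: miss, evict 8, frames [3, 9, 1, 6]
pos 15: 9: hit
pos 16: 8: miss, evict 3, frames [9, 1, 6, 8]
pos 17: 6: hit
pos 18: 3: miss, evict 9, frames [1, 6, 8, 3]
At position 18, page 9 is evicted.

9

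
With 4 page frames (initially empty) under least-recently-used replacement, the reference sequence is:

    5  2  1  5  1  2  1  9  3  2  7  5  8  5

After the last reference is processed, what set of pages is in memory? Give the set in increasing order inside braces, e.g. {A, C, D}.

5 -> fault, frames {5}
2 -> fault, frames {5,2}
1 -> fault, frames {5,2,1}
5 -> hit
1 -> hit
2 -> hit
1 -> hit
9 -> fault, frames {5,2,1,9}
3 -> fault, evict 5, frames {2,1,9,3}
2 -> hit
7 -> fault, evict 1, frames {9,3,2,7}
5 -> fault, evict 9, frames {3,2,7,5}
8 -> fault, evict 3, frames {2,7,5,8}
5 -> hit

{2, 5, 7, 8}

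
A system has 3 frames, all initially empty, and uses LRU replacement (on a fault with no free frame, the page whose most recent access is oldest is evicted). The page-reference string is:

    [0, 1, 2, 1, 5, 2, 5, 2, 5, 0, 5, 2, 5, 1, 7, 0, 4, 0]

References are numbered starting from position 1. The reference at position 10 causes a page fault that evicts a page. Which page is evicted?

pos 1: 0 -> fault, frames [0]
pos 2: 1 -> fault, frames [0, 1]
pos 3: 2 -> fault, frames [0, 1, 2]
pos 4: 1 -> hit
pos 5: 5 -> fault, evict 0, frames [2, 1, 5]
pos 6: 2 -> hit
pos 7: 5 -> hit
pos 8: 2 -> hit
pos 9: 5 -> hit
pos 10: 0 -> fault, evict 1, frames [2, 5, 0]
At position 10, page 1 is evicted.

1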